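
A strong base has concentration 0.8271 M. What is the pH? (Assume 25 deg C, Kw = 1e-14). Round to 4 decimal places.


A strong base dissociates completely, so [OH-] equals the given concentration.
pOH = -log10([OH-]) = -log10(0.8271) = 0.082442
pH = 14 - pOH = 14 - 0.082442
pH = 13.917558, rounded to 4 dp:

13.9176


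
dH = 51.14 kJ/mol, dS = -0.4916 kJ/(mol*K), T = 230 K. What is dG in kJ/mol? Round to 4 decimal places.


Gibbs: dG = dH - T*dS (consistent units, dS already in kJ/(mol*K)).
T*dS = 230 * -0.4916 = -113.068
dG = 51.14 - (-113.068)
dG = 164.208 kJ/mol, rounded to 4 dp:

164.2080 kJ/mol


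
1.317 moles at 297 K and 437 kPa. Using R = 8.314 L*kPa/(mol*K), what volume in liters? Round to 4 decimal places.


PV = nRT, solve for V = nRT / P.
nRT = 1.317 * 8.314 * 297 = 3252.0128
V = 3252.0128 / 437
V = 7.44167689 L, rounded to 4 dp:

7.4417 L


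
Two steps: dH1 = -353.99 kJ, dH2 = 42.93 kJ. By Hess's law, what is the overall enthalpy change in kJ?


Hess's law: enthalpy is a state function, so add the step enthalpies.
dH_total = dH1 + dH2 = -353.99 + (42.93)
dH_total = -311.06 kJ:

-311.06 kJ


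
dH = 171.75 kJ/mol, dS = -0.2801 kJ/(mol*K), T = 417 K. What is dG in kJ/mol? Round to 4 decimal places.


Gibbs: dG = dH - T*dS (consistent units, dS already in kJ/(mol*K)).
T*dS = 417 * -0.2801 = -116.8017
dG = 171.75 - (-116.8017)
dG = 288.5517 kJ/mol, rounded to 4 dp:

288.5517 kJ/mol


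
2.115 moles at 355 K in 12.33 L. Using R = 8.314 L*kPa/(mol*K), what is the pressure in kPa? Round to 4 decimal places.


PV = nRT, solve for P = nRT / V.
nRT = 2.115 * 8.314 * 355 = 6242.3591
P = 6242.3591 / 12.33
P = 506.27405515 kPa, rounded to 4 dp:

506.2741 kPa


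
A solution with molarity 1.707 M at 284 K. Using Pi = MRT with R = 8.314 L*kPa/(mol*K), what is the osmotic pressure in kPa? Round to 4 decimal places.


Osmotic pressure (van't Hoff): Pi = M*R*T.
RT = 8.314 * 284 = 2361.176
Pi = 1.707 * 2361.176
Pi = 4030.527432 kPa, rounded to 4 dp:

4030.5274 kPa


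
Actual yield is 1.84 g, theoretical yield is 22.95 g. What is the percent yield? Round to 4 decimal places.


% yield = 100 * actual / theoretical
% yield = 100 * 1.84 / 22.95
% yield = 8.01742919 %, rounded to 4 dp:

8.0174 %


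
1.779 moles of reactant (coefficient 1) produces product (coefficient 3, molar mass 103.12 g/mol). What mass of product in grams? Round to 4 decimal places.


Use the coefficient ratio to convert reactant moles to product moles, then multiply by the product's molar mass.
moles_P = moles_R * (coeff_P / coeff_R) = 1.779 * (3/1) = 5.337
mass_P = moles_P * M_P = 5.337 * 103.12
mass_P = 550.35144 g, rounded to 4 dp:

550.3514 g


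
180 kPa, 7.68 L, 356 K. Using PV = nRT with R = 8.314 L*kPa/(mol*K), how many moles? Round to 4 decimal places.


PV = nRT, solve for n = PV / (RT).
PV = 180 * 7.68 = 1382.4
RT = 8.314 * 356 = 2959.784
n = 1382.4 / 2959.784
n = 0.46706111 mol, rounded to 4 dp:

0.4671 mol


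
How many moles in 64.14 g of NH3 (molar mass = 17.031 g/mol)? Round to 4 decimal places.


n = mass / M
n = 64.14 / 17.031
n = 3.76607363 mol, rounded to 4 dp:

3.7661 mol


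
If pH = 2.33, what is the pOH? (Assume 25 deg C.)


At 25 deg C, pH + pOH = 14.
pOH = 14 - pH = 14 - 2.33
pOH = 11.67:

11.67


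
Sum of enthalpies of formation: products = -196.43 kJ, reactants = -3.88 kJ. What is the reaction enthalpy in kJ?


dH_rxn = sum(dH_f products) - sum(dH_f reactants)
dH_rxn = -196.43 - (-3.88)
dH_rxn = -192.55 kJ:

-192.55 kJ


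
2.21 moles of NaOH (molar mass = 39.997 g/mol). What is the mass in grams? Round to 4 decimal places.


mass = n * M
mass = 2.21 * 39.997
mass = 88.39337 g, rounded to 4 dp:

88.3934 g


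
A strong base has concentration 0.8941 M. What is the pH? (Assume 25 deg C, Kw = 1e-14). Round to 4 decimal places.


A strong base dissociates completely, so [OH-] equals the given concentration.
pOH = -log10([OH-]) = -log10(0.8941) = 0.048614
pH = 14 - pOH = 14 - 0.048614
pH = 13.951386, rounded to 4 dp:

13.9514


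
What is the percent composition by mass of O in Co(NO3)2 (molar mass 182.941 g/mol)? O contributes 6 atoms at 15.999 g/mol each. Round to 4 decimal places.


pct = 100 * (n_elem * M_elem) / M_total
mass_contribution = 6 * 15.999 = 95.994 g/mol
pct = 100 * 95.994 / 182.941
pct = 52.47265512 %, rounded to 4 dp:

52.4727 %


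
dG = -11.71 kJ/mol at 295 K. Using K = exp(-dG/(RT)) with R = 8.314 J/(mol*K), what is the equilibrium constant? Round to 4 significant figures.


dG is in kJ/mol; multiply by 1000 to match R in J/(mol*K).
RT = 8.314 * 295 = 2452.63 J/mol
exponent = -dG*1000 / (RT) = -(-11.71*1000) / 2452.63 = 4.77446659
K = exp(4.77446659)
K = 118.44712, rounded to 4 significant figures:

118.4


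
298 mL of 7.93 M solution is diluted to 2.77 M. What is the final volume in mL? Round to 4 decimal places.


Dilution: M1*V1 = M2*V2, solve for V2.
V2 = M1*V1 / M2
V2 = 7.93 * 298 / 2.77
V2 = 2363.14 / 2.77
V2 = 853.11913357 mL, rounded to 4 dp:

853.1191 mL


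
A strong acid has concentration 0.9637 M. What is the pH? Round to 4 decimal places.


A strong acid dissociates completely, so [H+] equals the given concentration.
pH = -log10([H+]) = -log10(0.9637)
pH = 0.01605814, rounded to 4 dp:

0.0161


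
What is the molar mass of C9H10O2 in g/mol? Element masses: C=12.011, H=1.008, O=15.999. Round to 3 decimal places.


M = sum(count * atomic_mass) over atoms.
M = 9*12.011 + 10*1.008 + 2*15.999
M = 108.099 + 10.08 + 31.998
M = 150.177 g/mol, rounded to 3 dp:

150.177 g/mol


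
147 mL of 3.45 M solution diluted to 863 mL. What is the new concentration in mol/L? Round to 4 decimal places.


Dilution: M1*V1 = M2*V2, solve for M2.
M2 = M1*V1 / V2
M2 = 3.45 * 147 / 863
M2 = 507.15 / 863
M2 = 0.58765933 mol/L, rounded to 4 dp:

0.5877 mol/L


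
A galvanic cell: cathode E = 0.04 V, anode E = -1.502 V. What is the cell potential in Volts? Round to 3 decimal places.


Standard cell potential: E_cell = E_cathode - E_anode.
E_cell = 0.04 - (-1.502)
E_cell = 1.542 V, rounded to 3 dp:

1.542 V


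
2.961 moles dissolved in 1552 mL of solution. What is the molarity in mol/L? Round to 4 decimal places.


Convert volume to liters: V_L = V_mL / 1000.
V_L = 1552 / 1000 = 1.552 L
M = n / V_L = 2.961 / 1.552
M = 1.90786082 mol/L, rounded to 4 dp:

1.9079 mol/L


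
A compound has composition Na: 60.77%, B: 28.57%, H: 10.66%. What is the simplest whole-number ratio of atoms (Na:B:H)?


Assume 100 g of compound, divide each mass% by atomic mass to get moles, then normalize by the smallest to get a raw atom ratio.
Moles per 100 g: Na: 60.77/22.99 = 2.6433, B: 28.57/10.81 = 2.6429, H: 10.66/1.008 = 10.5754
Raw ratio (divide by min = 2.6429): Na: 1.0, B: 1.0, H: 4.001
Multiply by 1 to clear fractions: Na: 1.0 ~= 1, B: 1.0 ~= 1, H: 4.001 ~= 4
Reduce by GCD to get the simplest whole-number ratio:

1:1:4


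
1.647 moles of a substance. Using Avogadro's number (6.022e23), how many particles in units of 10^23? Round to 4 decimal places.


N = n * NA, then divide by 1e23 for the requested units.
N / 1e23 = n * 6.022
N / 1e23 = 1.647 * 6.022
N / 1e23 = 9.918234, rounded to 4 dp:

9.9182


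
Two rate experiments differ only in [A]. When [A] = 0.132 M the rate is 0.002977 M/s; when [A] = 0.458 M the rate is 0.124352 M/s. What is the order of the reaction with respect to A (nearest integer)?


Rate is proportional to [A]^n, so rate2/rate1 = ([A]2/[A]1)^n. Take logs to solve for n.
rate2/rate1 = 0.124352 / 0.002977 = 41.7709
[A]2/[A]1 = 0.458 / 0.132 = 3.4697
n = ln(41.7709) / ln(3.4697) = 3.0
Nearest integer order:

3


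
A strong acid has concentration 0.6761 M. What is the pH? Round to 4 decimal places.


A strong acid dissociates completely, so [H+] equals the given concentration.
pH = -log10([H+]) = -log10(0.6761)
pH = 0.16998906, rounded to 4 dp:

0.1700


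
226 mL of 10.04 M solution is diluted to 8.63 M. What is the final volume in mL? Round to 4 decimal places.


Dilution: M1*V1 = M2*V2, solve for V2.
V2 = M1*V1 / M2
V2 = 10.04 * 226 / 8.63
V2 = 2269.04 / 8.63
V2 = 262.92468134 mL, rounded to 4 dp:

262.9247 mL


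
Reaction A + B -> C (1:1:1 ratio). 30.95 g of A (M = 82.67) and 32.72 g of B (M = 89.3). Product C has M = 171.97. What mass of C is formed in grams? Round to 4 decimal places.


Find moles of each reactant; the smaller value is the limiting reagent in a 1:1:1 reaction, so moles_C equals moles of the limiter.
n_A = mass_A / M_A = 30.95 / 82.67 = 0.37438 mol
n_B = mass_B / M_B = 32.72 / 89.3 = 0.366405 mol
Limiting reagent: B (smaller), n_limiting = 0.366405 mol
mass_C = n_limiting * M_C = 0.366405 * 171.97
mass_C = 63.01066785 g, rounded to 4 dp:

63.0107 g


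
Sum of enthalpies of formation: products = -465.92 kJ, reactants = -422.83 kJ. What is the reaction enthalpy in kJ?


dH_rxn = sum(dH_f products) - sum(dH_f reactants)
dH_rxn = -465.92 - (-422.83)
dH_rxn = -43.09 kJ:

-43.09 kJ


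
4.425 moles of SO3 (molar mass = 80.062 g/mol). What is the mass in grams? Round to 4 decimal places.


mass = n * M
mass = 4.425 * 80.062
mass = 354.27435 g, rounded to 4 dp:

354.2744 g


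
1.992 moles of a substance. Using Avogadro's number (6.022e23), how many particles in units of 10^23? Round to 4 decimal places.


N = n * NA, then divide by 1e23 for the requested units.
N / 1e23 = n * 6.022
N / 1e23 = 1.992 * 6.022
N / 1e23 = 11.995824, rounded to 4 dp:

11.9958


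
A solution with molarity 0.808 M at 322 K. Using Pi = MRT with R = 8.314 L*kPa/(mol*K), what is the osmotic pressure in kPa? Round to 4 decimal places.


Osmotic pressure (van't Hoff): Pi = M*R*T.
RT = 8.314 * 322 = 2677.108
Pi = 0.808 * 2677.108
Pi = 2163.103264 kPa, rounded to 4 dp:

2163.1033 kPa


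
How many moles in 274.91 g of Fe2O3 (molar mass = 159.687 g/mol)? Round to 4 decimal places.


n = mass / M
n = 274.91 / 159.687
n = 1.72155529 mol, rounded to 4 dp:

1.7216 mol


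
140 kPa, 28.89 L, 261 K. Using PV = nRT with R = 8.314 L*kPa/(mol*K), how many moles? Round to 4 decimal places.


PV = nRT, solve for n = PV / (RT).
PV = 140 * 28.89 = 4044.6
RT = 8.314 * 261 = 2169.954
n = 4044.6 / 2169.954
n = 1.86391048 mol, rounded to 4 dp:

1.8639 mol


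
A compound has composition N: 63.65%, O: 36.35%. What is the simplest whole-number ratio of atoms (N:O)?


Assume 100 g of compound, divide each mass% by atomic mass to get moles, then normalize by the smallest to get a raw atom ratio.
Moles per 100 g: N: 63.65/14.007 = 4.5442, O: 36.35/15.999 = 2.272
Raw ratio (divide by min = 2.272): N: 2.0, O: 1.0
Multiply by 1 to clear fractions: N: 2.0 ~= 2, O: 1.0 ~= 1
Reduce by GCD to get the simplest whole-number ratio:

2:1


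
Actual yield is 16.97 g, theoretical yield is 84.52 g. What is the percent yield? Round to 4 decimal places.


% yield = 100 * actual / theoretical
% yield = 100 * 16.97 / 84.52
% yield = 20.07808803 %, rounded to 4 dp:

20.0781 %


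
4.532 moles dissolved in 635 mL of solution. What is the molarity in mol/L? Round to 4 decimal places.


Convert volume to liters: V_L = V_mL / 1000.
V_L = 635 / 1000 = 0.635 L
M = n / V_L = 4.532 / 0.635
M = 7.13700787 mol/L, rounded to 4 dp:

7.1370 mol/L


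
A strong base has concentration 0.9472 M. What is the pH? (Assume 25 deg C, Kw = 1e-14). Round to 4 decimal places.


A strong base dissociates completely, so [OH-] equals the given concentration.
pOH = -log10([OH-]) = -log10(0.9472) = 0.023558
pH = 14 - pOH = 14 - 0.023558
pH = 13.976442, rounded to 4 dp:

13.9764


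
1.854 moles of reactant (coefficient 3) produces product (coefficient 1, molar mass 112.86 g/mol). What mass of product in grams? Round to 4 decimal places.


Use the coefficient ratio to convert reactant moles to product moles, then multiply by the product's molar mass.
moles_P = moles_R * (coeff_P / coeff_R) = 1.854 * (1/3) = 0.618
mass_P = moles_P * M_P = 0.618 * 112.86
mass_P = 69.74748 g, rounded to 4 dp:

69.7475 g


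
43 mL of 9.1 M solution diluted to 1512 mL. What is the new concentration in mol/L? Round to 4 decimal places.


Dilution: M1*V1 = M2*V2, solve for M2.
M2 = M1*V1 / V2
M2 = 9.1 * 43 / 1512
M2 = 391.3 / 1512
M2 = 0.2587963 mol/L, rounded to 4 dp:

0.2588 mol/L


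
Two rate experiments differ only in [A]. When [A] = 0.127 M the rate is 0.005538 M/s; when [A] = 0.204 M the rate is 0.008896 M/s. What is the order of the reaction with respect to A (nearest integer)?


Rate is proportional to [A]^n, so rate2/rate1 = ([A]2/[A]1)^n. Take logs to solve for n.
rate2/rate1 = 0.008896 / 0.005538 = 1.6064
[A]2/[A]1 = 0.204 / 0.127 = 1.6063
n = ln(1.6064) / ln(1.6063) = 1.0
Nearest integer order:

1


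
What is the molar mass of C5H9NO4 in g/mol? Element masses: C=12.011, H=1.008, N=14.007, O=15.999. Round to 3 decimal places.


M = sum(count * atomic_mass) over atoms.
M = 5*12.011 + 9*1.008 + 1*14.007 + 4*15.999
M = 60.055 + 9.072 + 14.007 + 63.996
M = 147.13 g/mol, rounded to 3 dp:

147.130 g/mol


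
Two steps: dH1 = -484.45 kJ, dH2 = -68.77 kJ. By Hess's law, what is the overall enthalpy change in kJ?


Hess's law: enthalpy is a state function, so add the step enthalpies.
dH_total = dH1 + dH2 = -484.45 + (-68.77)
dH_total = -553.22 kJ:

-553.22 kJ


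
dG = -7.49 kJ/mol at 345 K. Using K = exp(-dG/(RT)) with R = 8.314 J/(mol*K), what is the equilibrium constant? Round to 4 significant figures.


dG is in kJ/mol; multiply by 1000 to match R in J/(mol*K).
RT = 8.314 * 345 = 2868.33 J/mol
exponent = -dG*1000 / (RT) = -(-7.49*1000) / 2868.33 = 2.61127555
K = exp(2.61127555)
K = 13.616408, rounded to 4 significant figures:

13.62


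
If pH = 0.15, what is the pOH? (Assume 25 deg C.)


At 25 deg C, pH + pOH = 14.
pOH = 14 - pH = 14 - 0.15
pOH = 13.85:

13.85


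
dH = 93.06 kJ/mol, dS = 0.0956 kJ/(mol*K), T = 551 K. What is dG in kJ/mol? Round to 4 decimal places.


Gibbs: dG = dH - T*dS (consistent units, dS already in kJ/(mol*K)).
T*dS = 551 * 0.0956 = 52.6756
dG = 93.06 - (52.6756)
dG = 40.3844 kJ/mol, rounded to 4 dp:

40.3844 kJ/mol


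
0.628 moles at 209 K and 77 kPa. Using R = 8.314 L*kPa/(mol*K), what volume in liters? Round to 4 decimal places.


PV = nRT, solve for V = nRT / P.
nRT = 0.628 * 8.314 * 209 = 1091.2291
V = 1091.2291 / 77
V = 14.17180649 L, rounded to 4 dp:

14.1718 L


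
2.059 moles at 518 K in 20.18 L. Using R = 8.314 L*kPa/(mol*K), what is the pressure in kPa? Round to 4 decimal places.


PV = nRT, solve for P = nRT / V.
nRT = 2.059 * 8.314 * 518 = 8867.3965
P = 8867.3965 / 20.18
P = 439.4150892 kPa, rounded to 4 dp:

439.4151 kPa


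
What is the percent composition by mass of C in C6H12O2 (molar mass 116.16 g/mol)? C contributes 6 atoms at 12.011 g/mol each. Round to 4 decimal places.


pct = 100 * (n_elem * M_elem) / M_total
mass_contribution = 6 * 12.011 = 72.066 g/mol
pct = 100 * 72.066 / 116.16
pct = 62.04028926 %, rounded to 4 dp:

62.0403 %


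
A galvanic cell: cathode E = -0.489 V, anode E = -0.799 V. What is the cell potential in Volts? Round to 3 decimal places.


Standard cell potential: E_cell = E_cathode - E_anode.
E_cell = -0.489 - (-0.799)
E_cell = 0.31 V, rounded to 3 dp:

0.310 V


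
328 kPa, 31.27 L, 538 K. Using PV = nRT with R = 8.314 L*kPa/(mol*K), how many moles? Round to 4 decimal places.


PV = nRT, solve for n = PV / (RT).
PV = 328 * 31.27 = 10256.56
RT = 8.314 * 538 = 4472.932
n = 10256.56 / 4472.932
n = 2.29302838 mol, rounded to 4 dp:

2.2930 mol


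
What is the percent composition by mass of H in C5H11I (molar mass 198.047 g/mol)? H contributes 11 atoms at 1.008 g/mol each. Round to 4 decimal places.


pct = 100 * (n_elem * M_elem) / M_total
mass_contribution = 11 * 1.008 = 11.088 g/mol
pct = 100 * 11.088 / 198.047
pct = 5.59867102 %, rounded to 4 dp:

5.5987 %


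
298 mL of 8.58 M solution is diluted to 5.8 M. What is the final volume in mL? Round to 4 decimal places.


Dilution: M1*V1 = M2*V2, solve for V2.
V2 = M1*V1 / M2
V2 = 8.58 * 298 / 5.8
V2 = 2556.84 / 5.8
V2 = 440.83448276 mL, rounded to 4 dp:

440.8345 mL


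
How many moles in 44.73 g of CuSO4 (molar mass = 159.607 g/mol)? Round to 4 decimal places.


n = mass / M
n = 44.73 / 159.607
n = 0.28025087 mol, rounded to 4 dp:

0.2803 mol


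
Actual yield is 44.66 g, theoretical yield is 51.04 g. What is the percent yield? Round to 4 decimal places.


% yield = 100 * actual / theoretical
% yield = 100 * 44.66 / 51.04
% yield = 87.5 %, rounded to 4 dp:

87.5000 %


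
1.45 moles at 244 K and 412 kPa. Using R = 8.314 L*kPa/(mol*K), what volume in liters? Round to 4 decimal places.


PV = nRT, solve for V = nRT / P.
nRT = 1.45 * 8.314 * 244 = 2941.4932
V = 2941.4932 / 412
V = 7.1395466 L, rounded to 4 dp:

7.1395 L


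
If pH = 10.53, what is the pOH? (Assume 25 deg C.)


At 25 deg C, pH + pOH = 14.
pOH = 14 - pH = 14 - 10.53
pOH = 3.47:

3.47


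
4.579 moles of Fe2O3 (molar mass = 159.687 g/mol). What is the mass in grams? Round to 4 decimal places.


mass = n * M
mass = 4.579 * 159.687
mass = 731.206773 g, rounded to 4 dp:

731.2068 g


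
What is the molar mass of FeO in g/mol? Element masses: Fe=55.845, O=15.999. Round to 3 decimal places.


M = sum(count * atomic_mass) over atoms.
M = 1*55.845 + 1*15.999
M = 55.845 + 15.999
M = 71.844 g/mol, rounded to 3 dp:

71.844 g/mol


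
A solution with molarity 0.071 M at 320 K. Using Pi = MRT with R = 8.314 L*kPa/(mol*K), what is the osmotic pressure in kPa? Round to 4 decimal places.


Osmotic pressure (van't Hoff): Pi = M*R*T.
RT = 8.314 * 320 = 2660.48
Pi = 0.071 * 2660.48
Pi = 188.89408 kPa, rounded to 4 dp:

188.8941 kPa


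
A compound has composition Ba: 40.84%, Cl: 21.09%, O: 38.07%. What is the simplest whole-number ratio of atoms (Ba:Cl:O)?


Assume 100 g of compound, divide each mass% by atomic mass to get moles, then normalize by the smallest to get a raw atom ratio.
Moles per 100 g: Ba: 40.84/137.327 = 0.2974, Cl: 21.09/35.453 = 0.5949, O: 38.07/15.999 = 2.3795
Raw ratio (divide by min = 0.2974): Ba: 1.0, Cl: 2.0, O: 8.001
Multiply by 1 to clear fractions: Ba: 1.0 ~= 1, Cl: 2.0 ~= 2, O: 8.001 ~= 8
Reduce by GCD to get the simplest whole-number ratio:

1:2:8


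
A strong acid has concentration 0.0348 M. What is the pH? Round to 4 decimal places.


A strong acid dissociates completely, so [H+] equals the given concentration.
pH = -log10([H+]) = -log10(0.0348)
pH = 1.45842076, rounded to 4 dp:

1.4584


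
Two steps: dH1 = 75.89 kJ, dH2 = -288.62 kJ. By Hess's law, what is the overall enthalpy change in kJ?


Hess's law: enthalpy is a state function, so add the step enthalpies.
dH_total = dH1 + dH2 = 75.89 + (-288.62)
dH_total = -212.73 kJ:

-212.73 kJ


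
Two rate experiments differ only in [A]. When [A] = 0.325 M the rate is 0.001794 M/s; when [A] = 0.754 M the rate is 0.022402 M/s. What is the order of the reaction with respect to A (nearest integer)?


Rate is proportional to [A]^n, so rate2/rate1 = ([A]2/[A]1)^n. Take logs to solve for n.
rate2/rate1 = 0.022402 / 0.001794 = 12.4872
[A]2/[A]1 = 0.754 / 0.325 = 2.32
n = ln(12.4872) / ln(2.32) = 3.0
Nearest integer order:

3


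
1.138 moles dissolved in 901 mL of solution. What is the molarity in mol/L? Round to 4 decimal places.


Convert volume to liters: V_L = V_mL / 1000.
V_L = 901 / 1000 = 0.901 L
M = n / V_L = 1.138 / 0.901
M = 1.26304107 mol/L, rounded to 4 dp:

1.2630 mol/L


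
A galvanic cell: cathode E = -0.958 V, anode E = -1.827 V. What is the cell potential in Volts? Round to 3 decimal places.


Standard cell potential: E_cell = E_cathode - E_anode.
E_cell = -0.958 - (-1.827)
E_cell = 0.869 V, rounded to 3 dp:

0.869 V


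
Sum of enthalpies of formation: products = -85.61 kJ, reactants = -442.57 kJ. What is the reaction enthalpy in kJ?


dH_rxn = sum(dH_f products) - sum(dH_f reactants)
dH_rxn = -85.61 - (-442.57)
dH_rxn = 356.96 kJ:

356.96 kJ


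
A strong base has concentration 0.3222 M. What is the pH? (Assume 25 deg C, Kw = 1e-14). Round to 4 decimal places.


A strong base dissociates completely, so [OH-] equals the given concentration.
pOH = -log10([OH-]) = -log10(0.3222) = 0.491874
pH = 14 - pOH = 14 - 0.491874
pH = 13.508126, rounded to 4 dp:

13.5081


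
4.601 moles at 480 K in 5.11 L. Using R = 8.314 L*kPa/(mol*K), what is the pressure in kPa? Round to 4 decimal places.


PV = nRT, solve for P = nRT / V.
nRT = 4.601 * 8.314 * 480 = 18361.3027
P = 18361.3027 / 5.11
P = 3593.20992172 kPa, rounded to 4 dp:

3593.2099 kPa


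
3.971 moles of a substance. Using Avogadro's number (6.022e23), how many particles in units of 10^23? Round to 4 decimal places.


N = n * NA, then divide by 1e23 for the requested units.
N / 1e23 = n * 6.022
N / 1e23 = 3.971 * 6.022
N / 1e23 = 23.913362, rounded to 4 dp:

23.9134


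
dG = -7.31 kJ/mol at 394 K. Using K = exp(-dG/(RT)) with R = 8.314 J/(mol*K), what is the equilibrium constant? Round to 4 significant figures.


dG is in kJ/mol; multiply by 1000 to match R in J/(mol*K).
RT = 8.314 * 394 = 3275.716 J/mol
exponent = -dG*1000 / (RT) = -(-7.31*1000) / 3275.716 = 2.23157319
K = exp(2.23157319)
K = 9.3145081, rounded to 4 significant figures:

9.315


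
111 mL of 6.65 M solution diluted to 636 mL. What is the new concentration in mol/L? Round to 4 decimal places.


Dilution: M1*V1 = M2*V2, solve for M2.
M2 = M1*V1 / V2
M2 = 6.65 * 111 / 636
M2 = 738.15 / 636
M2 = 1.16061321 mol/L, rounded to 4 dp:

1.1606 mol/L


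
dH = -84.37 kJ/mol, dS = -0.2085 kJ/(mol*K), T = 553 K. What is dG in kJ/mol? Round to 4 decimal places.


Gibbs: dG = dH - T*dS (consistent units, dS already in kJ/(mol*K)).
T*dS = 553 * -0.2085 = -115.3005
dG = -84.37 - (-115.3005)
dG = 30.9305 kJ/mol, rounded to 4 dp:

30.9305 kJ/mol


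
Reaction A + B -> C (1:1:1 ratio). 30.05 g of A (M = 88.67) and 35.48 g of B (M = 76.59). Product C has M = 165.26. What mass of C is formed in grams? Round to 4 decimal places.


Find moles of each reactant; the smaller value is the limiting reagent in a 1:1:1 reaction, so moles_C equals moles of the limiter.
n_A = mass_A / M_A = 30.05 / 88.67 = 0.338897 mol
n_B = mass_B / M_B = 35.48 / 76.59 = 0.463246 mol
Limiting reagent: A (smaller), n_limiting = 0.338897 mol
mass_C = n_limiting * M_C = 0.338897 * 165.26
mass_C = 56.00611822 g, rounded to 4 dp:

56.0061 g


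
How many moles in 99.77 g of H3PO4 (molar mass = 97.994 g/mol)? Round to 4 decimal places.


n = mass / M
n = 99.77 / 97.994
n = 1.01812356 mol, rounded to 4 dp:

1.0181 mol


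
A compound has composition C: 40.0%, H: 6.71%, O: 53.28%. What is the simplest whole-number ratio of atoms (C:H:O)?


Assume 100 g of compound, divide each mass% by atomic mass to get moles, then normalize by the smallest to get a raw atom ratio.
Moles per 100 g: C: 40.0/12.011 = 3.3303, H: 6.71/1.008 = 6.6567, O: 53.28/15.999 = 3.3302
Raw ratio (divide by min = 3.3302): C: 1.0, H: 1.999, O: 1.0
Multiply by 1 to clear fractions: C: 1.0 ~= 1, H: 1.999 ~= 2, O: 1.0 ~= 1
Reduce by GCD to get the simplest whole-number ratio:

1:2:1


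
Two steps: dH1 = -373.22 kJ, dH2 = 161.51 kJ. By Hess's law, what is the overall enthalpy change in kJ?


Hess's law: enthalpy is a state function, so add the step enthalpies.
dH_total = dH1 + dH2 = -373.22 + (161.51)
dH_total = -211.71 kJ:

-211.71 kJ


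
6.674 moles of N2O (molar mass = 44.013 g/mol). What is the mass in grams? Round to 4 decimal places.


mass = n * M
mass = 6.674 * 44.013
mass = 293.742762 g, rounded to 4 dp:

293.7428 g


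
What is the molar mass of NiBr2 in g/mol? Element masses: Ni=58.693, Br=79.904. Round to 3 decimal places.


M = sum(count * atomic_mass) over atoms.
M = 1*58.693 + 2*79.904
M = 58.693 + 159.808
M = 218.501 g/mol, rounded to 3 dp:

218.501 g/mol


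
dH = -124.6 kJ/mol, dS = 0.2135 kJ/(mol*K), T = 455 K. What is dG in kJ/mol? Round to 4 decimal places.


Gibbs: dG = dH - T*dS (consistent units, dS already in kJ/(mol*K)).
T*dS = 455 * 0.2135 = 97.1425
dG = -124.6 - (97.1425)
dG = -221.7425 kJ/mol, rounded to 4 dp:

-221.7425 kJ/mol


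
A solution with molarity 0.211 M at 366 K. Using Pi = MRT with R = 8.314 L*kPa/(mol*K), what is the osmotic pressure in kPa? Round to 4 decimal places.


Osmotic pressure (van't Hoff): Pi = M*R*T.
RT = 8.314 * 366 = 3042.924
Pi = 0.211 * 3042.924
Pi = 642.056964 kPa, rounded to 4 dp:

642.0570 kPa


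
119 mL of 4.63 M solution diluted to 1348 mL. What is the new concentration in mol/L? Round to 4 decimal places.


Dilution: M1*V1 = M2*V2, solve for M2.
M2 = M1*V1 / V2
M2 = 4.63 * 119 / 1348
M2 = 550.97 / 1348
M2 = 0.40873145 mol/L, rounded to 4 dp:

0.4087 mol/L


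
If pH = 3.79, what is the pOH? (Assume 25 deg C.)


At 25 deg C, pH + pOH = 14.
pOH = 14 - pH = 14 - 3.79
pOH = 10.21:

10.21


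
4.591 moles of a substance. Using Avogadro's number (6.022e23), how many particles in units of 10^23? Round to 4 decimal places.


N = n * NA, then divide by 1e23 for the requested units.
N / 1e23 = n * 6.022
N / 1e23 = 4.591 * 6.022
N / 1e23 = 27.647002, rounded to 4 dp:

27.6470


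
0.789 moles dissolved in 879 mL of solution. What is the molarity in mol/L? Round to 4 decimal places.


Convert volume to liters: V_L = V_mL / 1000.
V_L = 879 / 1000 = 0.879 L
M = n / V_L = 0.789 / 0.879
M = 0.89761092 mol/L, rounded to 4 dp:

0.8976 mol/L


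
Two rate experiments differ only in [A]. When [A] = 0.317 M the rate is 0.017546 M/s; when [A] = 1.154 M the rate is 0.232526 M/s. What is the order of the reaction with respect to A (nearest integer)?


Rate is proportional to [A]^n, so rate2/rate1 = ([A]2/[A]1)^n. Take logs to solve for n.
rate2/rate1 = 0.232526 / 0.017546 = 13.2524
[A]2/[A]1 = 1.154 / 0.317 = 3.6404
n = ln(13.2524) / ln(3.6404) = 2.0
Nearest integer order:

2


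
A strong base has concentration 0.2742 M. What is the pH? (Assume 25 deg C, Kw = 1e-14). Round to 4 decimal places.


A strong base dissociates completely, so [OH-] equals the given concentration.
pOH = -log10([OH-]) = -log10(0.2742) = 0.561933
pH = 14 - pOH = 14 - 0.561933
pH = 13.438067, rounded to 4 dp:

13.4381


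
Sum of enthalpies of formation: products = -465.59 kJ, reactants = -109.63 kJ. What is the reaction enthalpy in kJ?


dH_rxn = sum(dH_f products) - sum(dH_f reactants)
dH_rxn = -465.59 - (-109.63)
dH_rxn = -355.96 kJ:

-355.96 kJ


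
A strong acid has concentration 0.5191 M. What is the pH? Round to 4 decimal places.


A strong acid dissociates completely, so [H+] equals the given concentration.
pH = -log10([H+]) = -log10(0.5191)
pH = 0.28474897, rounded to 4 dp:

0.2847


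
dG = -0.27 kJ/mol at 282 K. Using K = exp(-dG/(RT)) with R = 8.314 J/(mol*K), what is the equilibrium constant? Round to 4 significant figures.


dG is in kJ/mol; multiply by 1000 to match R in J/(mol*K).
RT = 8.314 * 282 = 2344.548 J/mol
exponent = -dG*1000 / (RT) = -(-0.27*1000) / 2344.548 = 0.11516079
K = exp(0.11516079)
K = 1.1220538, rounded to 4 significant figures:

1.122


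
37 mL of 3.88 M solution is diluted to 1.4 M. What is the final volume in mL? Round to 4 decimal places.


Dilution: M1*V1 = M2*V2, solve for V2.
V2 = M1*V1 / M2
V2 = 3.88 * 37 / 1.4
V2 = 143.56 / 1.4
V2 = 102.54285714 mL, rounded to 4 dp:

102.5429 mL


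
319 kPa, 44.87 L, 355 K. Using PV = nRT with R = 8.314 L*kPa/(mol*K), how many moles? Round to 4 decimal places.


PV = nRT, solve for n = PV / (RT).
PV = 319 * 44.87 = 14313.53
RT = 8.314 * 355 = 2951.47
n = 14313.53 / 2951.47
n = 4.84962747 mol, rounded to 4 dp:

4.8496 mol


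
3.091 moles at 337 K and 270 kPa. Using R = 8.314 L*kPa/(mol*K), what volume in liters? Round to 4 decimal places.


PV = nRT, solve for V = nRT / P.
nRT = 3.091 * 8.314 * 337 = 8660.4194
V = 8660.4194 / 270
V = 32.07562741 L, rounded to 4 dp:

32.0756 L


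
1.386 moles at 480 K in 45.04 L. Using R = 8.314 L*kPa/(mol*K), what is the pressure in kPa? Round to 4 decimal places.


PV = nRT, solve for P = nRT / V.
nRT = 1.386 * 8.314 * 480 = 5531.1379
P = 5531.1379 / 45.04
P = 122.80501554 kPa, rounded to 4 dp:

122.8050 kPa


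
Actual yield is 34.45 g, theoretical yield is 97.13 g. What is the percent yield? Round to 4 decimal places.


% yield = 100 * actual / theoretical
% yield = 100 * 34.45 / 97.13
% yield = 35.46792958 %, rounded to 4 dp:

35.4679 %


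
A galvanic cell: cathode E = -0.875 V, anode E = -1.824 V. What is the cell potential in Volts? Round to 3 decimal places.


Standard cell potential: E_cell = E_cathode - E_anode.
E_cell = -0.875 - (-1.824)
E_cell = 0.949 V, rounded to 3 dp:

0.949 V


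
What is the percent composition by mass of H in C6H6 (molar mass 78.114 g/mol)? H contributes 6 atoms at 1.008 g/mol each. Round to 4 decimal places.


pct = 100 * (n_elem * M_elem) / M_total
mass_contribution = 6 * 1.008 = 6.048 g/mol
pct = 100 * 6.048 / 78.114
pct = 7.74253015 %, rounded to 4 dp:

7.7425 %


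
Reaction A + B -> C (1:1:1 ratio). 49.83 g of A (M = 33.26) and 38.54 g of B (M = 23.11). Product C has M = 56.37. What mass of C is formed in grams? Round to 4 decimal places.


Find moles of each reactant; the smaller value is the limiting reagent in a 1:1:1 reaction, so moles_C equals moles of the limiter.
n_A = mass_A / M_A = 49.83 / 33.26 = 1.498196 mol
n_B = mass_B / M_B = 38.54 / 23.11 = 1.667676 mol
Limiting reagent: A (smaller), n_limiting = 1.498196 mol
mass_C = n_limiting * M_C = 1.498196 * 56.37
mass_C = 84.45330852 g, rounded to 4 dp:

84.4533 g


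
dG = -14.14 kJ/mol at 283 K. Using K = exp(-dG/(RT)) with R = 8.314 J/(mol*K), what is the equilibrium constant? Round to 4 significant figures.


dG is in kJ/mol; multiply by 1000 to match R in J/(mol*K).
RT = 8.314 * 283 = 2352.862 J/mol
exponent = -dG*1000 / (RT) = -(-14.14*1000) / 2352.862 = 6.00970223
K = exp(6.00970223)
K = 407.362, rounded to 4 significant figures:

407.4


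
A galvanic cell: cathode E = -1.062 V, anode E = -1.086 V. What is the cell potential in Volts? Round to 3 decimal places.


Standard cell potential: E_cell = E_cathode - E_anode.
E_cell = -1.062 - (-1.086)
E_cell = 0.024 V, rounded to 3 dp:

0.024 V


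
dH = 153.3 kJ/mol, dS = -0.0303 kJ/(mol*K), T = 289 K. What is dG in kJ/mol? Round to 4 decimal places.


Gibbs: dG = dH - T*dS (consistent units, dS already in kJ/(mol*K)).
T*dS = 289 * -0.0303 = -8.7567
dG = 153.3 - (-8.7567)
dG = 162.0567 kJ/mol, rounded to 4 dp:

162.0567 kJ/mol


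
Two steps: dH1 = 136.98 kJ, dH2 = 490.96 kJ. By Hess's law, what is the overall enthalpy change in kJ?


Hess's law: enthalpy is a state function, so add the step enthalpies.
dH_total = dH1 + dH2 = 136.98 + (490.96)
dH_total = 627.94 kJ:

627.94 kJ


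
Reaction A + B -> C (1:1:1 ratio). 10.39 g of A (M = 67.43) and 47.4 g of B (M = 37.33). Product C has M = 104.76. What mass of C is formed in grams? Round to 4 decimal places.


Find moles of each reactant; the smaller value is the limiting reagent in a 1:1:1 reaction, so moles_C equals moles of the limiter.
n_A = mass_A / M_A = 10.39 / 67.43 = 0.154086 mol
n_B = mass_B / M_B = 47.4 / 37.33 = 1.269756 mol
Limiting reagent: A (smaller), n_limiting = 0.154086 mol
mass_C = n_limiting * M_C = 0.154086 * 104.76
mass_C = 16.14204936 g, rounded to 4 dp:

16.1420 g


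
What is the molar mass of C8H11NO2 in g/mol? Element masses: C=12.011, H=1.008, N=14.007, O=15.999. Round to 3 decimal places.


M = sum(count * atomic_mass) over atoms.
M = 8*12.011 + 11*1.008 + 1*14.007 + 2*15.999
M = 96.088 + 11.088 + 14.007 + 31.998
M = 153.181 g/mol, rounded to 3 dp:

153.181 g/mol


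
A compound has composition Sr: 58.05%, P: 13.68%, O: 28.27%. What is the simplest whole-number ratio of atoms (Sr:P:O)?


Assume 100 g of compound, divide each mass% by atomic mass to get moles, then normalize by the smallest to get a raw atom ratio.
Moles per 100 g: Sr: 58.05/87.62 = 0.6625, P: 13.68/30.974 = 0.4417, O: 28.27/15.999 = 1.767
Raw ratio (divide by min = 0.4417): Sr: 1.5, P: 1.0, O: 4.001
Multiply by 2 to clear fractions: Sr: 3.0 ~= 3, P: 2.0 ~= 2, O: 8.002 ~= 8
Reduce by GCD to get the simplest whole-number ratio:

3:2:8


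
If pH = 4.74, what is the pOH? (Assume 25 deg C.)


At 25 deg C, pH + pOH = 14.
pOH = 14 - pH = 14 - 4.74
pOH = 9.26:

9.26


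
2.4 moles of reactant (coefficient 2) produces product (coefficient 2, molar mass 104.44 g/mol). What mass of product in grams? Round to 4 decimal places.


Use the coefficient ratio to convert reactant moles to product moles, then multiply by the product's molar mass.
moles_P = moles_R * (coeff_P / coeff_R) = 2.4 * (2/2) = 2.4
mass_P = moles_P * M_P = 2.4 * 104.44
mass_P = 250.656 g, rounded to 4 dp:

250.6560 g


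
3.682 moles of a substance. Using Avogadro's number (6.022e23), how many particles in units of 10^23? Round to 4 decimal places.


N = n * NA, then divide by 1e23 for the requested units.
N / 1e23 = n * 6.022
N / 1e23 = 3.682 * 6.022
N / 1e23 = 22.173004, rounded to 4 dp:

22.1730


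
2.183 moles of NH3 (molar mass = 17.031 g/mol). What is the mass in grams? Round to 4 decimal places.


mass = n * M
mass = 2.183 * 17.031
mass = 37.178673 g, rounded to 4 dp:

37.1787 g


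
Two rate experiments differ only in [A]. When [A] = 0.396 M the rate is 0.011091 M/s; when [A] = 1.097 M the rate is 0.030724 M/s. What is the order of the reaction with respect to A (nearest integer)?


Rate is proportional to [A]^n, so rate2/rate1 = ([A]2/[A]1)^n. Take logs to solve for n.
rate2/rate1 = 0.030724 / 0.011091 = 2.7702
[A]2/[A]1 = 1.097 / 0.396 = 2.7702
n = ln(2.7702) / ln(2.7702) = 1.0
Nearest integer order:

1


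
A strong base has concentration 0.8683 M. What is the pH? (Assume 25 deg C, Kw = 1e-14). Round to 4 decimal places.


A strong base dissociates completely, so [OH-] equals the given concentration.
pOH = -log10([OH-]) = -log10(0.8683) = 0.06133
pH = 14 - pOH = 14 - 0.06133
pH = 13.93867, rounded to 4 dp:

13.9387


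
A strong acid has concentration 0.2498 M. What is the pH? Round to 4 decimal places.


A strong acid dissociates completely, so [H+] equals the given concentration.
pH = -log10([H+]) = -log10(0.2498)
pH = 0.60240757, rounded to 4 dp:

0.6024


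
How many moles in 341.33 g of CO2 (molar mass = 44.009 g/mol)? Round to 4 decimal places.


n = mass / M
n = 341.33 / 44.009
n = 7.75591356 mol, rounded to 4 dp:

7.7559 mol


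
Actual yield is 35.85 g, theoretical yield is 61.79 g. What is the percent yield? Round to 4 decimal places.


% yield = 100 * actual / theoretical
% yield = 100 * 35.85 / 61.79
% yield = 58.01909694 %, rounded to 4 dp:

58.0191 %


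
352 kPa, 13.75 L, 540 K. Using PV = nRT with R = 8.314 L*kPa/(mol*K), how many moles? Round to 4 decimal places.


PV = nRT, solve for n = PV / (RT).
PV = 352 * 13.75 = 4840.0
RT = 8.314 * 540 = 4489.56
n = 4840.0 / 4489.56
n = 1.07805665 mol, rounded to 4 dp:

1.0781 mol


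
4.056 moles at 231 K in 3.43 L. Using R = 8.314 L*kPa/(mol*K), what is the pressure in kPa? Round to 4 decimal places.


PV = nRT, solve for P = nRT / V.
nRT = 4.056 * 8.314 * 231 = 7789.6859
P = 7789.6859 / 3.43
P = 2271.0454519 kPa, rounded to 4 dp:

2271.0455 kPa


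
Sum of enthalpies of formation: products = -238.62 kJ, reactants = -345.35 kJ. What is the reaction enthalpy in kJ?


dH_rxn = sum(dH_f products) - sum(dH_f reactants)
dH_rxn = -238.62 - (-345.35)
dH_rxn = 106.73 kJ:

106.73 kJ


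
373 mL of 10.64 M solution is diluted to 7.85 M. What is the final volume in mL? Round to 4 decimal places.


Dilution: M1*V1 = M2*V2, solve for V2.
V2 = M1*V1 / M2
V2 = 10.64 * 373 / 7.85
V2 = 3968.72 / 7.85
V2 = 505.56942675 mL, rounded to 4 dp:

505.5694 mL


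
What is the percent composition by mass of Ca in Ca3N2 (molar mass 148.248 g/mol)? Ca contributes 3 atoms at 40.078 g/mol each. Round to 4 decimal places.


pct = 100 * (n_elem * M_elem) / M_total
mass_contribution = 3 * 40.078 = 120.234 g/mol
pct = 100 * 120.234 / 148.248
pct = 81.10328638 %, rounded to 4 dp:

81.1033 %


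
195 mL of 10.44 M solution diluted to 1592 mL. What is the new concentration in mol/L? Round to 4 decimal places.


Dilution: M1*V1 = M2*V2, solve for M2.
M2 = M1*V1 / V2
M2 = 10.44 * 195 / 1592
M2 = 2035.8 / 1592
M2 = 1.27876884 mol/L, rounded to 4 dp:

1.2788 mol/L


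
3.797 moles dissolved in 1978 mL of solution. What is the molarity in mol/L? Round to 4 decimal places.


Convert volume to liters: V_L = V_mL / 1000.
V_L = 1978 / 1000 = 1.978 L
M = n / V_L = 3.797 / 1.978
M = 1.91961577 mol/L, rounded to 4 dp:

1.9196 mol/L


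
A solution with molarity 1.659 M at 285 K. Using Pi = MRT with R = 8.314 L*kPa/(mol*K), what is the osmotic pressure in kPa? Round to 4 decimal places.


Osmotic pressure (van't Hoff): Pi = M*R*T.
RT = 8.314 * 285 = 2369.49
Pi = 1.659 * 2369.49
Pi = 3930.98391 kPa, rounded to 4 dp:

3930.9839 kPa


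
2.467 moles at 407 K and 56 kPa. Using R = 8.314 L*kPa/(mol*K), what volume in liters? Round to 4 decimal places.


PV = nRT, solve for V = nRT / P.
nRT = 2.467 * 8.314 * 407 = 8347.8297
V = 8347.8297 / 56
V = 149.0683875 L, rounded to 4 dp:

149.0684 L


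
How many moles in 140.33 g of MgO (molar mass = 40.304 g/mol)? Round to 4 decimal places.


n = mass / M
n = 140.33 / 40.304
n = 3.48178841 mol, rounded to 4 dp:

3.4818 mol


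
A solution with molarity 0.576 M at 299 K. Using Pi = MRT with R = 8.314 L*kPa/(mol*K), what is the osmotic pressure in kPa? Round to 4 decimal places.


Osmotic pressure (van't Hoff): Pi = M*R*T.
RT = 8.314 * 299 = 2485.886
Pi = 0.576 * 2485.886
Pi = 1431.870336 kPa, rounded to 4 dp:

1431.8703 kPa


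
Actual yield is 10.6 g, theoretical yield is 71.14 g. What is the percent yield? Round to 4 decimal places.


% yield = 100 * actual / theoretical
% yield = 100 * 10.6 / 71.14
% yield = 14.9001968 %, rounded to 4 dp:

14.9002 %


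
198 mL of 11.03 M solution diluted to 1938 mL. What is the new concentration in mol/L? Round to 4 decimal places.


Dilution: M1*V1 = M2*V2, solve for M2.
M2 = M1*V1 / V2
M2 = 11.03 * 198 / 1938
M2 = 2183.94 / 1938
M2 = 1.12690402 mol/L, rounded to 4 dp:

1.1269 mol/L


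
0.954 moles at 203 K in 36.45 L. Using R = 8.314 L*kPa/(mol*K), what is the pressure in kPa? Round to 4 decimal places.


PV = nRT, solve for P = nRT / V.
nRT = 0.954 * 8.314 * 203 = 1610.1059
P = 1610.1059 / 36.45
P = 44.17300137 kPa, rounded to 4 dp:

44.1730 kPa


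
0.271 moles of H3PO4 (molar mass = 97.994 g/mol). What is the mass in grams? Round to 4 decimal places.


mass = n * M
mass = 0.271 * 97.994
mass = 26.556374 g, rounded to 4 dp:

26.5564 g


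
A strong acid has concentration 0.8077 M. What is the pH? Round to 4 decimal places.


A strong acid dissociates completely, so [H+] equals the given concentration.
pH = -log10([H+]) = -log10(0.8077)
pH = 0.09274992, rounded to 4 dp:

0.0927


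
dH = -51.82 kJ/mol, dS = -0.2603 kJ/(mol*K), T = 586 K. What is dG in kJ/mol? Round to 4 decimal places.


Gibbs: dG = dH - T*dS (consistent units, dS already in kJ/(mol*K)).
T*dS = 586 * -0.2603 = -152.5358
dG = -51.82 - (-152.5358)
dG = 100.7158 kJ/mol, rounded to 4 dp:

100.7158 kJ/mol


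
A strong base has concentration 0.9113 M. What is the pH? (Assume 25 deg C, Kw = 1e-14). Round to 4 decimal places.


A strong base dissociates completely, so [OH-] equals the given concentration.
pOH = -log10([OH-]) = -log10(0.9113) = 0.040339
pH = 14 - pOH = 14 - 0.040339
pH = 13.959661, rounded to 4 dp:

13.9597


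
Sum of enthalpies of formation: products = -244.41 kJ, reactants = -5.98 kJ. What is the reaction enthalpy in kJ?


dH_rxn = sum(dH_f products) - sum(dH_f reactants)
dH_rxn = -244.41 - (-5.98)
dH_rxn = -238.43 kJ:

-238.43 kJ


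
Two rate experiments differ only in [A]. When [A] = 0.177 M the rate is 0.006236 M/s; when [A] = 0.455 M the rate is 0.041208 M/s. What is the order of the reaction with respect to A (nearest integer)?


Rate is proportional to [A]^n, so rate2/rate1 = ([A]2/[A]1)^n. Take logs to solve for n.
rate2/rate1 = 0.041208 / 0.006236 = 6.6081
[A]2/[A]1 = 0.455 / 0.177 = 2.5706
n = ln(6.6081) / ln(2.5706) = 2.0
Nearest integer order:

2
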